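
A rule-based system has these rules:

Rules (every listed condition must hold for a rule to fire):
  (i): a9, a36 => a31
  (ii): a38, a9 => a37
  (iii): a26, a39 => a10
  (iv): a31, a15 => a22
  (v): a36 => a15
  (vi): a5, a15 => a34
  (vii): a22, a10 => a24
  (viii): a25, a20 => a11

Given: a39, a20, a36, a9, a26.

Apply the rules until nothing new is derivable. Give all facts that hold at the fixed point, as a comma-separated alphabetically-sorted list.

Round 1 fires (i), (iii), (v), giving a31, a10, a15.
Round 2 fires (iv), giving a22.
Round 3 fires (vii), giving a24.

a10, a15, a20, a22, a24, a26, a31, a36, a39, a9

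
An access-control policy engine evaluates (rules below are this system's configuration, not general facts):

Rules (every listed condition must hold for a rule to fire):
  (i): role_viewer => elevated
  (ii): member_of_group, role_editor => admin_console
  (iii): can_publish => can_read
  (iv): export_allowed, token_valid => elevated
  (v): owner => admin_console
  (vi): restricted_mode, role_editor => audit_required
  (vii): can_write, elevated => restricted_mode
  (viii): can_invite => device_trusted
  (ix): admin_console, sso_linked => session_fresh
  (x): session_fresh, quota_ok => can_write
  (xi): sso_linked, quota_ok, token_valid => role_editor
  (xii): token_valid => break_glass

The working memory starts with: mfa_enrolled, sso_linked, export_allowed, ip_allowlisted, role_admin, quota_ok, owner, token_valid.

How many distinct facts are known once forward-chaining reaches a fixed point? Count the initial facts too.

Round 1: (iv) [export_allowed, token_valid => elevated]; (v) [owner => admin_console]; (xi) [sso_linked, quota_ok, token_valid => role_editor]; (xii) [token_valid => break_glass]. Adds elevated, admin_console, role_editor, break_glass.
Round 2: (ix) [admin_console, sso_linked => session_fresh]. Adds session_fresh.
Round 3: (x) [session_fresh, quota_ok => can_write]. Adds can_write.
Round 4: (vii) [can_write, elevated => restricted_mode]. Adds restricted_mode.
Round 5: (vi) [restricted_mode, role_editor => audit_required]. Adds audit_required.
Closure: {admin_console, audit_required, break_glass, can_write, elevated, export_allowed, ip_allowlisted, mfa_enrolled, owner, quota_ok, restricted_mode, role_admin, role_editor, session_fresh, sso_linked, token_valid} — 16 facts.

16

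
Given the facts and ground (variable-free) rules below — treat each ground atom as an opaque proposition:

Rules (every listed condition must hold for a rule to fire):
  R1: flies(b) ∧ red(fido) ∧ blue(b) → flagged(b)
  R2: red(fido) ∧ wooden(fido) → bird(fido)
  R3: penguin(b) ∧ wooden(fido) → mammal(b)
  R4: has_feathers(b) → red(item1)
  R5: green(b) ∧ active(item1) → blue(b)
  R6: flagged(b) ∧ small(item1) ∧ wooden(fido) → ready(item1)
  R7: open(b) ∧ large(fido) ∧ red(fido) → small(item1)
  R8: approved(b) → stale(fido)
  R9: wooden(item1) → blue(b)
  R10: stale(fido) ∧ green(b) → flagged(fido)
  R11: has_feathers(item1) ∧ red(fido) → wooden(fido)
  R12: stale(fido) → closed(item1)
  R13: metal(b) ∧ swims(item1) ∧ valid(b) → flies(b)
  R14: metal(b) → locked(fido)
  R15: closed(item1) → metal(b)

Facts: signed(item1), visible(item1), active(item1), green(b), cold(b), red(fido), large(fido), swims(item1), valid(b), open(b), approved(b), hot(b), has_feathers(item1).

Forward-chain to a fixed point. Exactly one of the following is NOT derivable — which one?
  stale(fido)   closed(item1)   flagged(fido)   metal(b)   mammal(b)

mammal(b)

Round 1 fires R5, R7, R8, R11, giving blue(b), small(item1), stale(fido), wooden(fido).
Round 2 fires R2, R10, R12, giving bird(fido), flagged(fido), closed(item1).
Round 3 fires R15, giving metal(b).
Round 4 fires R13, R14, giving flies(b), locked(fido).
Round 5 fires R1, giving flagged(b).
Round 6 fires R6, giving ready(item1).
Derived: stale(fido) (round 1), closed(item1) (round 2), metal(b) (round 3), flagged(fido) (round 2). mammal(b) never appears in any round.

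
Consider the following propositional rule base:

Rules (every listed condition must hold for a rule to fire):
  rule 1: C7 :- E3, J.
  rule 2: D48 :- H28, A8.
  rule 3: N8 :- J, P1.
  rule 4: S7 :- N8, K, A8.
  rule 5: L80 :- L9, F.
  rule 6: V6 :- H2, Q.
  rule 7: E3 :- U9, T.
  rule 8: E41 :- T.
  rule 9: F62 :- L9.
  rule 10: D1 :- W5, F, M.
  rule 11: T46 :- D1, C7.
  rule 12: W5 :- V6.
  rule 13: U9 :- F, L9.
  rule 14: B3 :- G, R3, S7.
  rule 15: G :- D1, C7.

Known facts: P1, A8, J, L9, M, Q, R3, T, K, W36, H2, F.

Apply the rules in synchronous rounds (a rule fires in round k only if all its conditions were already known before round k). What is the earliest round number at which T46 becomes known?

4

Round 1 — rule 3, rule 5, rule 6, rule 8, rule 9, rule 13, derive N8, L80, V6, E41, F62, U9.
Round 2 — rule 4, rule 7, rule 12, derive S7, E3, W5.
Round 3 — rule 1, rule 10, derive C7, D1.
Round 4 — rule 11, rule 15, derive T46, G.
T46 first appears in round 4.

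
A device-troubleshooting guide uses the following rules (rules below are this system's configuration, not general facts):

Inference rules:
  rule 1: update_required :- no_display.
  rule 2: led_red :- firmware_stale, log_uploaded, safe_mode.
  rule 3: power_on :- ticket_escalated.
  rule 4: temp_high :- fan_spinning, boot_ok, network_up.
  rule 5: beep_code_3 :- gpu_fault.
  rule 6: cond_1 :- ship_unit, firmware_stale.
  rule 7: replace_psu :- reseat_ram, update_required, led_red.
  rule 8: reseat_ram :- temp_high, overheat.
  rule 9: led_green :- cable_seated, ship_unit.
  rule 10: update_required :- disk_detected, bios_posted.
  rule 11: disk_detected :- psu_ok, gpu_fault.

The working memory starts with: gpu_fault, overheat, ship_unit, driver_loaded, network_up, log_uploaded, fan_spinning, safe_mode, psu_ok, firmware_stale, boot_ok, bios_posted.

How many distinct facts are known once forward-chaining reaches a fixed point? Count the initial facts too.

20

[1] rule 2 [led_red :- firmware_stale, log_uploaded, safe_mode.]; rule 4 [temp_high :- fan_spinning, boot_ok, network_up.]; rule 5 [beep_code_3 :- gpu_fault.]; rule 6 [cond_1 :- ship_unit, firmware_stale.]; rule 11 [disk_detected :- psu_ok, gpu_fault.]. ⇒ new: led_red, temp_high, beep_code_3, cond_1, disk_detected.
[2] rule 8 [reseat_ram :- temp_high, overheat.]; rule 10 [update_required :- disk_detected, bios_posted.]. ⇒ new: reseat_ram, update_required.
[3] rule 7 [replace_psu :- reseat_ram, update_required, led_red.]. ⇒ new: replace_psu.
Closure: {beep_code_3, bios_posted, boot_ok, cond_1, disk_detected, driver_loaded, fan_spinning, firmware_stale, gpu_fault, led_red, log_uploaded, network_up, overheat, psu_ok, replace_psu, reseat_ram, safe_mode, ship_unit, temp_high, update_required} — 20 facts.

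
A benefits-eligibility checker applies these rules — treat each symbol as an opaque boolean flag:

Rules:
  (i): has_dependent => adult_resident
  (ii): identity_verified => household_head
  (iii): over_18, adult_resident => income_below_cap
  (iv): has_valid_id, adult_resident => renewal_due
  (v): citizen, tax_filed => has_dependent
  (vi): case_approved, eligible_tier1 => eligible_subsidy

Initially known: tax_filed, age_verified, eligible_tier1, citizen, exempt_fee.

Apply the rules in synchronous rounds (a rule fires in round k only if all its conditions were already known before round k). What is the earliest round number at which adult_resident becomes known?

2

Round 1: (v) [citizen, tax_filed => has_dependent]. New: has_dependent.
Round 2: (i) [has_dependent => adult_resident]. New: adult_resident.
adult_resident first appears in round 2.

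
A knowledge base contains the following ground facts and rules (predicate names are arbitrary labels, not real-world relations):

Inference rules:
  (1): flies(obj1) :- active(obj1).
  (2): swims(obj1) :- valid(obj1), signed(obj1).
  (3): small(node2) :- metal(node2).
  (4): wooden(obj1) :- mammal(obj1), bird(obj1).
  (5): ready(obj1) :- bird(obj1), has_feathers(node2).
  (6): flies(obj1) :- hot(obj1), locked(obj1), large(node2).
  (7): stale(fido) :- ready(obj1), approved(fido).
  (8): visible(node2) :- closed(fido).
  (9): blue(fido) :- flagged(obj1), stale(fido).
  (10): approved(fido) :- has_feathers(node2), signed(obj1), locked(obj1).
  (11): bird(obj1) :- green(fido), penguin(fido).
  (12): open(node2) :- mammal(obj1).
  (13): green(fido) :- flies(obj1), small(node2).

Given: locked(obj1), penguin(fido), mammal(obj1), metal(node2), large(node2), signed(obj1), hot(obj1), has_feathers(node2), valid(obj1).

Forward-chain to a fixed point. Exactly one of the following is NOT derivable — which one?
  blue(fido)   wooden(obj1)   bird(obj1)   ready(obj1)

Round 1: (2) [swims(obj1) :- valid(obj1), signed(obj1).]; (3) [small(node2) :- metal(node2).]; (6) [flies(obj1) :- hot(obj1), locked(obj1), large(node2).]; (10) [approved(fido) :- has_feathers(node2), signed(obj1), locked(obj1).]; (12) [open(node2) :- mammal(obj1).]. New: swims(obj1), small(node2), flies(obj1), approved(fido), open(node2).
Round 2: (13) [green(fido) :- flies(obj1), small(node2).]. New: green(fido).
Round 3: (11) [bird(obj1) :- green(fido), penguin(fido).]. New: bird(obj1).
Round 4: (4) [wooden(obj1) :- mammal(obj1), bird(obj1).]; (5) [ready(obj1) :- bird(obj1), has_feathers(node2).]. New: wooden(obj1), ready(obj1).
Round 5: (7) [stale(fido) :- ready(obj1), approved(fido).]. New: stale(fido).
Derived: ready(obj1) (round 4), wooden(obj1) (round 4), bird(obj1) (round 3). blue(fido) never appears in any round.

blue(fido)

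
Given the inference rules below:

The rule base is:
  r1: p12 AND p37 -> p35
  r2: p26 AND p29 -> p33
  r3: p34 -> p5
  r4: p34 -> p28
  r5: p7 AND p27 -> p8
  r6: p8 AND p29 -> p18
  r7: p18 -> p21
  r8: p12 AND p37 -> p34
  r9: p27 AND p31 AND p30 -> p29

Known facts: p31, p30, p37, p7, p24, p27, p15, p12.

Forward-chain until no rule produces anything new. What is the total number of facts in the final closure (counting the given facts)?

16

Round 1: r1 [p12 AND p37 -> p35]; r5 [p7 AND p27 -> p8]; r8 [p12 AND p37 -> p34]; r9 [p27 AND p31 AND p30 -> p29]. Adds p35, p8, p34, p29.
Round 2: r3 [p34 -> p5]; r4 [p34 -> p28]; r6 [p8 AND p29 -> p18]. Adds p5, p28, p18.
Round 3: r7 [p18 -> p21]. Adds p21.
Closure: {p12, p15, p18, p21, p24, p27, p28, p29, p30, p31, p34, p35, p37, p5, p7, p8} — 16 facts.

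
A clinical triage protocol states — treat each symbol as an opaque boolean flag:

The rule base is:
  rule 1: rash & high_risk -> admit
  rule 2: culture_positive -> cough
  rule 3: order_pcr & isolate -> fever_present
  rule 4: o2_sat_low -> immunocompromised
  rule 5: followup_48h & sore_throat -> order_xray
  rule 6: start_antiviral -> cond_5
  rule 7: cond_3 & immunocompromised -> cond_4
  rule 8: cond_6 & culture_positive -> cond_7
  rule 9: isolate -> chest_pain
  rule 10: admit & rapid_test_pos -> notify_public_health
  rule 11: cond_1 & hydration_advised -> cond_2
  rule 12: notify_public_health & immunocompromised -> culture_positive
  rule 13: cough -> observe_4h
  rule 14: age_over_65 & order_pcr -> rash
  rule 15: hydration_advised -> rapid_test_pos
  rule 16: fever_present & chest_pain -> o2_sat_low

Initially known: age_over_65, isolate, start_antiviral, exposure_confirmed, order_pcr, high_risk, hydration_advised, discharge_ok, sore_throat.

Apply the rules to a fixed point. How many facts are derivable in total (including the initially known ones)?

Round 1 — rule 3, rule 6, rule 9, rule 14, rule 15, derive fever_present, cond_5, chest_pain, rash, rapid_test_pos.
Round 2 — rule 1, rule 16, derive admit, o2_sat_low.
Round 3 — rule 4, rule 10, derive immunocompromised, notify_public_health.
Round 4 — rule 12, derive culture_positive.
Round 5 — rule 2, derive cough.
Round 6 — rule 13, derive observe_4h.
Closure: {admit, age_over_65, chest_pain, cond_5, cough, culture_positive, discharge_ok, exposure_confirmed, fever_present, high_risk, hydration_advised, immunocompromised, isolate, notify_public_health, o2_sat_low, observe_4h, order_pcr, rapid_test_pos, rash, sore_throat, start_antiviral} — 21 facts.

21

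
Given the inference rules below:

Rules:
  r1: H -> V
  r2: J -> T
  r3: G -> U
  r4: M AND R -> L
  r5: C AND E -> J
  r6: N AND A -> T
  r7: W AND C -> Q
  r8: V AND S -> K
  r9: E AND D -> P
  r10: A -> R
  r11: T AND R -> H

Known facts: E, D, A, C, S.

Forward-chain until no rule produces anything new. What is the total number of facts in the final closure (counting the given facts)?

12

[1] r5 [C AND E -> J]; r9 [E AND D -> P]; r10 [A -> R]. ⇒ new: J, P, R.
[2] r2 [J -> T]. ⇒ new: T.
[3] r11 [T AND R -> H]. ⇒ new: H.
[4] r1 [H -> V]. ⇒ new: V.
[5] r8 [V AND S -> K]. ⇒ new: K.
Closure: {A, C, D, E, H, J, K, P, R, S, T, V} — 12 facts.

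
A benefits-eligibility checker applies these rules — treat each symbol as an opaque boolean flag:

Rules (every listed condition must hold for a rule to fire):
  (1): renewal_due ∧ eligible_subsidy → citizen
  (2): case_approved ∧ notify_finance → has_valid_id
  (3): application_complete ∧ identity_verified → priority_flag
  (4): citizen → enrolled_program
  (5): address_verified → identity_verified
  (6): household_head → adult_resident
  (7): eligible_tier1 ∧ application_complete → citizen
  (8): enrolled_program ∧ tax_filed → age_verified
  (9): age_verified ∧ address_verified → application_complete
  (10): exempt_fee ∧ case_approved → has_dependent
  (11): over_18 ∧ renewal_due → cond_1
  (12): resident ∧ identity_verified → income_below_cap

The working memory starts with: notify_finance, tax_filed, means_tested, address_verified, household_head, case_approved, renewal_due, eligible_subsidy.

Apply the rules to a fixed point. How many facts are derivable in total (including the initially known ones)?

Round 1 fires (1), (2), (5), (6), giving citizen, has_valid_id, identity_verified, adult_resident.
Round 2 fires (4), giving enrolled_program.
Round 3 fires (8), giving age_verified.
Round 4 fires (9), giving application_complete.
Round 5 fires (3), giving priority_flag.
Closure: {address_verified, adult_resident, age_verified, application_complete, case_approved, citizen, eligible_subsidy, enrolled_program, has_valid_id, household_head, identity_verified, means_tested, notify_finance, priority_flag, renewal_due, tax_filed} — 16 facts.

16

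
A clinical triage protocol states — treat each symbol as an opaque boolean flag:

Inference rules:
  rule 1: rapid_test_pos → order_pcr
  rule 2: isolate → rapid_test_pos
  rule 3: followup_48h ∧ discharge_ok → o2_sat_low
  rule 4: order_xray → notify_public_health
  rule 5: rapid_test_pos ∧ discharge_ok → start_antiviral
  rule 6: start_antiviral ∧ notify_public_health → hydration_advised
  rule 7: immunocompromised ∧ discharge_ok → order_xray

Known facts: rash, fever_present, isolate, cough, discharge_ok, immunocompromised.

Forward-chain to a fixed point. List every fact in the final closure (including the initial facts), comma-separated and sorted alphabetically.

Round 1 — rule 2, rule 7, derive rapid_test_pos, order_xray.
Round 2 — rule 1, rule 4, rule 5, derive order_pcr, notify_public_health, start_antiviral.
Round 3 — rule 6, derive hydration_advised.

cough, discharge_ok, fever_present, hydration_advised, immunocompromised, isolate, notify_public_health, order_pcr, order_xray, rapid_test_pos, rash, start_antiviral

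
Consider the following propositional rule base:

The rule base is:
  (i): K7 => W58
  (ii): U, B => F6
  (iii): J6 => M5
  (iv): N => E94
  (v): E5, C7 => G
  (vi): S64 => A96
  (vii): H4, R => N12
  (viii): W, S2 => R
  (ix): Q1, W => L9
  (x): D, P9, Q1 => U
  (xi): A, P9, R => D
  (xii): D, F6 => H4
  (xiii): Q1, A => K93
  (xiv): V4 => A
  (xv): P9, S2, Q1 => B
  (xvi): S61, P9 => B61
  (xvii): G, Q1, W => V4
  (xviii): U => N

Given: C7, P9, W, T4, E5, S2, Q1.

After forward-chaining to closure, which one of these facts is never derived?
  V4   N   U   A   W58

W58

Round 1 — (v), (viii), (ix), (xv), derive G, R, L9, B.
Round 2 — (xvii), derive V4.
Round 3 — (xiv), derive A.
Round 4 — (xi), (xiii), derive D, K93.
Round 5 — (x), derive U.
Round 6 — (ii), (xviii), derive F6, N.
Round 7 — (iv), (xii), derive E94, H4.
Round 8 — (vii), derive N12.
Derived: U (round 5), N (round 6), A (round 3), V4 (round 2). W58 never appears in any round.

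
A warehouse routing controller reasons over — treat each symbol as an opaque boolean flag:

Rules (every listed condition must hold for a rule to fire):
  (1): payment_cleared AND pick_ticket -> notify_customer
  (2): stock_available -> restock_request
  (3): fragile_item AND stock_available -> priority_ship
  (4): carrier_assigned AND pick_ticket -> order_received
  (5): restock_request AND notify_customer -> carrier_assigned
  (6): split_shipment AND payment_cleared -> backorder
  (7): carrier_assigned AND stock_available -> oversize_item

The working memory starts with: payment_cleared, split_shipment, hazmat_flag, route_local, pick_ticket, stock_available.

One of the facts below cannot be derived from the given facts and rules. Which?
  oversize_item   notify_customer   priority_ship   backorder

priority_ship

[1] (1) [payment_cleared AND pick_ticket -> notify_customer]; (2) [stock_available -> restock_request]; (6) [split_shipment AND payment_cleared -> backorder]. ⇒ new: notify_customer, restock_request, backorder.
[2] (5) [restock_request AND notify_customer -> carrier_assigned]. ⇒ new: carrier_assigned.
[3] (4) [carrier_assigned AND pick_ticket -> order_received]; (7) [carrier_assigned AND stock_available -> oversize_item]. ⇒ new: order_received, oversize_item.
Derived: notify_customer (round 1), backorder (round 1), oversize_item (round 3). priority_ship never appears in any round.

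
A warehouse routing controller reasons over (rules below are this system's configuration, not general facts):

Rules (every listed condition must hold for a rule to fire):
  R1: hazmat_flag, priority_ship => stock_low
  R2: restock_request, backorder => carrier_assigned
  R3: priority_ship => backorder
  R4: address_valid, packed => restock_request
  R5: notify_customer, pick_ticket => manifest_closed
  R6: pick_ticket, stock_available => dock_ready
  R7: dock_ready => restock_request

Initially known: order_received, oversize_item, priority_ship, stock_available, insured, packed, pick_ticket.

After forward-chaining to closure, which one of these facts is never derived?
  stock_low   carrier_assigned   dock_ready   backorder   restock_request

stock_low

Round 1: R3 [priority_ship => backorder]; R6 [pick_ticket, stock_available => dock_ready]. New: backorder, dock_ready.
Round 2: R7 [dock_ready => restock_request]. New: restock_request.
Round 3: R2 [restock_request, backorder => carrier_assigned]. New: carrier_assigned.
Derived: restock_request (round 2), dock_ready (round 1), carrier_assigned (round 3), backorder (round 1). stock_low never appears in any round.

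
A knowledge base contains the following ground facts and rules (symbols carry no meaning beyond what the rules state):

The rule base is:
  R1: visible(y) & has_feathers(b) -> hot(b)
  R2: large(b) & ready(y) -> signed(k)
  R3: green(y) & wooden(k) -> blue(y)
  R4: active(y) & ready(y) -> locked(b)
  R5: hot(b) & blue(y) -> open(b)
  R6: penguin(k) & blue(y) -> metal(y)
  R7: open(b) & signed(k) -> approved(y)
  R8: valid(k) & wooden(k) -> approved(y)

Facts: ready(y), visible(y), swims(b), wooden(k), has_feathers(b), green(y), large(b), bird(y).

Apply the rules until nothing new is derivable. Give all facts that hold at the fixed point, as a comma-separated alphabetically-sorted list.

approved(y), bird(y), blue(y), green(y), has_feathers(b), hot(b), large(b), open(b), ready(y), signed(k), swims(b), visible(y), wooden(k)

Round 1: R1 [visible(y) & has_feathers(b) -> hot(b)]; R2 [large(b) & ready(y) -> signed(k)]; R3 [green(y) & wooden(k) -> blue(y)]. Adds hot(b), signed(k), blue(y).
Round 2: R5 [hot(b) & blue(y) -> open(b)]. Adds open(b).
Round 3: R7 [open(b) & signed(k) -> approved(y)]. Adds approved(y).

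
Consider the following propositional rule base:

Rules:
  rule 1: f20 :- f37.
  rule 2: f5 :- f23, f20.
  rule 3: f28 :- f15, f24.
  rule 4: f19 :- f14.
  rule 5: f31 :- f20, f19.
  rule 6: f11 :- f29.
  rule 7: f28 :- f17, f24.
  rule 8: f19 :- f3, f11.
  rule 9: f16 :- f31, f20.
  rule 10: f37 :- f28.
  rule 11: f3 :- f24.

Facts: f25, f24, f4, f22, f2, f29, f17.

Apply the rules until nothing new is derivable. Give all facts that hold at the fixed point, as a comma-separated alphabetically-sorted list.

Round 1 — rule 6, rule 7, rule 11, derive f11, f28, f3.
Round 2 — rule 8, rule 10, derive f19, f37.
Round 3 — rule 1, derive f20.
Round 4 — rule 5, derive f31.
Round 5 — rule 9, derive f16.

f11, f16, f17, f19, f2, f20, f22, f24, f25, f28, f29, f3, f31, f37, f4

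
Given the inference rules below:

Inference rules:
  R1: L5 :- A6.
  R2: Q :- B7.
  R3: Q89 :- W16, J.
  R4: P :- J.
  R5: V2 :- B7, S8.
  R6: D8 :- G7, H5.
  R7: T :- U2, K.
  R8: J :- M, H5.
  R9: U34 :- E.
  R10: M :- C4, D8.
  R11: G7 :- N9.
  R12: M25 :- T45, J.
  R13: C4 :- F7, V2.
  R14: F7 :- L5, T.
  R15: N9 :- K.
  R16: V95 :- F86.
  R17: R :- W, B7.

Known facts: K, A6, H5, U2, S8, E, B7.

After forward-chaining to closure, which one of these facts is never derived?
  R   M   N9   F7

Round 1: R1 [L5 :- A6.]; R2 [Q :- B7.]; R5 [V2 :- B7, S8.]; R7 [T :- U2, K.]; R9 [U34 :- E.]; R15 [N9 :- K.]. New: L5, Q, V2, T, U34, N9.
Round 2: R11 [G7 :- N9.]; R14 [F7 :- L5, T.]. New: G7, F7.
Round 3: R6 [D8 :- G7, H5.]; R13 [C4 :- F7, V2.]. New: D8, C4.
Round 4: R10 [M :- C4, D8.]. New: M.
Round 5: R8 [J :- M, H5.]. New: J.
Round 6: R4 [P :- J.]. New: P.
Derived: M (round 4), F7 (round 2), N9 (round 1). R never appears in any round.

R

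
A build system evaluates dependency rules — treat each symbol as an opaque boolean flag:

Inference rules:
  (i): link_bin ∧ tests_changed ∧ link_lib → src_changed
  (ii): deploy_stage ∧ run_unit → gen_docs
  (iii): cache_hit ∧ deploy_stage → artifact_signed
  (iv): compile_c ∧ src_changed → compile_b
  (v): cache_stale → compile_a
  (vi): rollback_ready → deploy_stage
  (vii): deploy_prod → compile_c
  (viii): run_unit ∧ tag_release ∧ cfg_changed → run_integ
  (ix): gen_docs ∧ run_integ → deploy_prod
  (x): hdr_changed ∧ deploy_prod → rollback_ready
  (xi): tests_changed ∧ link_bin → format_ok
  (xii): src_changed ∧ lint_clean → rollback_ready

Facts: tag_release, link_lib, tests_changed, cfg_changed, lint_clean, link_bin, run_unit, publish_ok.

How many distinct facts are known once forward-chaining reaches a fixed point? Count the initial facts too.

17

Round 1: (i) [link_bin ∧ tests_changed ∧ link_lib → src_changed]; (viii) [run_unit ∧ tag_release ∧ cfg_changed → run_integ]; (xi) [tests_changed ∧ link_bin → format_ok]. Adds src_changed, run_integ, format_ok.
Round 2: (xii) [src_changed ∧ lint_clean → rollback_ready]. Adds rollback_ready.
Round 3: (vi) [rollback_ready → deploy_stage]. Adds deploy_stage.
Round 4: (ii) [deploy_stage ∧ run_unit → gen_docs]. Adds gen_docs.
Round 5: (ix) [gen_docs ∧ run_integ → deploy_prod]. Adds deploy_prod.
Round 6: (vii) [deploy_prod → compile_c]. Adds compile_c.
Round 7: (iv) [compile_c ∧ src_changed → compile_b]. Adds compile_b.
Closure: {cfg_changed, compile_b, compile_c, deploy_prod, deploy_stage, format_ok, gen_docs, link_bin, link_lib, lint_clean, publish_ok, rollback_ready, run_integ, run_unit, src_changed, tag_release, tests_changed} — 17 facts.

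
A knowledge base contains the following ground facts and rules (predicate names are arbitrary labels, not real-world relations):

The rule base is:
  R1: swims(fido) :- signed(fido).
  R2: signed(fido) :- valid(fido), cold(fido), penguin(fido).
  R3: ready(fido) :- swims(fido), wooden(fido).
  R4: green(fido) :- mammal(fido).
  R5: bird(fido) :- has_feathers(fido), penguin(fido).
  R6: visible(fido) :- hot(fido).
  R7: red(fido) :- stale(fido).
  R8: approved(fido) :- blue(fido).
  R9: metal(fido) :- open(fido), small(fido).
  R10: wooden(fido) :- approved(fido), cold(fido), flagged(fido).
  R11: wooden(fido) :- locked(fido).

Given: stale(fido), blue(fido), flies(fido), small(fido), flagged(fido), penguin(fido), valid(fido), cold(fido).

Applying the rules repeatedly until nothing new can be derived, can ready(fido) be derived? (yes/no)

yes

Round 1: R2 [signed(fido) :- valid(fido), cold(fido), penguin(fido).]; R7 [red(fido) :- stale(fido).]; R8 [approved(fido) :- blue(fido).]. New: signed(fido), red(fido), approved(fido).
Round 2: R1 [swims(fido) :- signed(fido).]; R10 [wooden(fido) :- approved(fido), cold(fido), flagged(fido).]. New: swims(fido), wooden(fido).
Round 3: R3 [ready(fido) :- swims(fido), wooden(fido).]. New: ready(fido).
ready(fido) appears in round 3, so it is derivable.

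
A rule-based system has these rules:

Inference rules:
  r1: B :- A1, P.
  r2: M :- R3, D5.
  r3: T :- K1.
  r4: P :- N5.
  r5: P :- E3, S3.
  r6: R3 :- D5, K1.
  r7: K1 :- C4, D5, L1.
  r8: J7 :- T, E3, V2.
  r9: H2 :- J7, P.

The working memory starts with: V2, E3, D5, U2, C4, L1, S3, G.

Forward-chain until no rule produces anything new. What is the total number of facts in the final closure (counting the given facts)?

Round 1 fires r5, r7, giving P, K1.
Round 2 fires r3, r6, giving T, R3.
Round 3 fires r2, r8, giving M, J7.
Round 4 fires r9, giving H2.
Closure: {C4, D5, E3, G, H2, J7, K1, L1, M, P, R3, S3, T, U2, V2} — 15 facts.

15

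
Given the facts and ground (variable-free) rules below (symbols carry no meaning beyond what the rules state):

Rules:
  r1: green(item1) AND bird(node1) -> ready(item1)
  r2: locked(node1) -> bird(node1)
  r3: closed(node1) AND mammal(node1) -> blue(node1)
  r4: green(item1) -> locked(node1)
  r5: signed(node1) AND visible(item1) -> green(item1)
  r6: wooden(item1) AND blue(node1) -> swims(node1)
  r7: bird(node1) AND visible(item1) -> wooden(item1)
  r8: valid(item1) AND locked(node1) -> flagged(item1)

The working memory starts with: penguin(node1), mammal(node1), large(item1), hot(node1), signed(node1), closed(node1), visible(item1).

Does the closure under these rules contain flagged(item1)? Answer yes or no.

Round 1 — r3, r5, derive blue(node1), green(item1).
Round 2 — r4, derive locked(node1).
Round 3 — r2, derive bird(node1).
Round 4 — r1, r7, derive ready(item1), wooden(item1).
Round 5 — r6, derive swims(node1).
Fixed point reached. flagged(item1) is concluded only by r8; r8 needs valid(item1) (never derived).

no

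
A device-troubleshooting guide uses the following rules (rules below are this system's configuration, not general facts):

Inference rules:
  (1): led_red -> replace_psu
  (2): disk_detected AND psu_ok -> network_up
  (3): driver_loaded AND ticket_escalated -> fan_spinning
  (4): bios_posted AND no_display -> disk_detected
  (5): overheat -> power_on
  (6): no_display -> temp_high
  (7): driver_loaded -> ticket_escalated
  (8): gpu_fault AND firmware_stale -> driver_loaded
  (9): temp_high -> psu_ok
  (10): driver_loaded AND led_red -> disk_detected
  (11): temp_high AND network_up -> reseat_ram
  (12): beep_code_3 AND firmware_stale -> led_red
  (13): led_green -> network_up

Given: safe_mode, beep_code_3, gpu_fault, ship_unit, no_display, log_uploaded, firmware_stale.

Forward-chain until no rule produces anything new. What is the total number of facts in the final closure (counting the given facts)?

Round 1: (6) [no_display -> temp_high]; (8) [gpu_fault AND firmware_stale -> driver_loaded]; (12) [beep_code_3 AND firmware_stale -> led_red]. Adds temp_high, driver_loaded, led_red.
Round 2: (1) [led_red -> replace_psu]; (7) [driver_loaded -> ticket_escalated]; (9) [temp_high -> psu_ok]; (10) [driver_loaded AND led_red -> disk_detected]. Adds replace_psu, ticket_escalated, psu_ok, disk_detected.
Round 3: (2) [disk_detected AND psu_ok -> network_up]; (3) [driver_loaded AND ticket_escalated -> fan_spinning]. Adds network_up, fan_spinning.
Round 4: (11) [temp_high AND network_up -> reseat_ram]. Adds reseat_ram.
Closure: {beep_code_3, disk_detected, driver_loaded, fan_spinning, firmware_stale, gpu_fault, led_red, log_uploaded, network_up, no_display, psu_ok, replace_psu, reseat_ram, safe_mode, ship_unit, temp_high, ticket_escalated} — 17 facts.

17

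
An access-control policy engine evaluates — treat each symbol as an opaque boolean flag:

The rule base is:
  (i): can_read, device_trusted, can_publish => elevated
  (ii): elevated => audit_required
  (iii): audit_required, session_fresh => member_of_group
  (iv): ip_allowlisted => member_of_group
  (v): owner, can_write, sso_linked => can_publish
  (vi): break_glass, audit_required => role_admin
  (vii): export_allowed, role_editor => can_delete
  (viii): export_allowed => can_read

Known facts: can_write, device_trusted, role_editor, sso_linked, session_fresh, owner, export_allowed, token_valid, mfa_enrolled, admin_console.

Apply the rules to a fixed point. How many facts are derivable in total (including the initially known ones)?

16

Round 1 — (v), (vii), (viii), derive can_publish, can_delete, can_read.
Round 2 — (i), derive elevated.
Round 3 — (ii), derive audit_required.
Round 4 — (iii), derive member_of_group.
Closure: {admin_console, audit_required, can_delete, can_publish, can_read, can_write, device_trusted, elevated, export_allowed, member_of_group, mfa_enrolled, owner, role_editor, session_fresh, sso_linked, token_valid} — 16 facts.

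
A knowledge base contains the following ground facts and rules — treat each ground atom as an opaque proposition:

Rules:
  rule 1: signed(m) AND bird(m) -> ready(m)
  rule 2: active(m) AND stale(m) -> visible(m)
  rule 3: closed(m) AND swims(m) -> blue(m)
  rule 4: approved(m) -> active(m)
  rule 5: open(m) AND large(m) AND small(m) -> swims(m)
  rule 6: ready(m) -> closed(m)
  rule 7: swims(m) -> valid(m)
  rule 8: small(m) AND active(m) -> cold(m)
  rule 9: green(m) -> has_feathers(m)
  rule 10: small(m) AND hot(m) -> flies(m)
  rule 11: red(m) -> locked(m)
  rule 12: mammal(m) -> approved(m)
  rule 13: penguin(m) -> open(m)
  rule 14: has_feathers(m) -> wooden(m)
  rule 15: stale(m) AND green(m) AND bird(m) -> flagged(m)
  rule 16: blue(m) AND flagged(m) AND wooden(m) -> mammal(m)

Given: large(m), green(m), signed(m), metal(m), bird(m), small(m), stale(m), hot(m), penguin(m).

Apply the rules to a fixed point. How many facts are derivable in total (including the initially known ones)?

24

Round 1 fires rule 1, rule 9, rule 10, rule 13, rule 15, giving ready(m), has_feathers(m), flies(m), open(m), flagged(m).
Round 2 fires rule 5, rule 6, rule 14, giving swims(m), closed(m), wooden(m).
Round 3 fires rule 3, rule 7, giving blue(m), valid(m).
Round 4 fires rule 16, giving mammal(m).
Round 5 fires rule 12, giving approved(m).
Round 6 fires rule 4, giving active(m).
Round 7 fires rule 2, rule 8, giving visible(m), cold(m).
Closure: {active(m), approved(m), bird(m), blue(m), closed(m), cold(m), flagged(m), flies(m), green(m), has_feathers(m), hot(m), large(m), mammal(m), metal(m), open(m), penguin(m), ready(m), signed(m), small(m), stale(m), swims(m), valid(m), visible(m), wooden(m)} — 24 facts.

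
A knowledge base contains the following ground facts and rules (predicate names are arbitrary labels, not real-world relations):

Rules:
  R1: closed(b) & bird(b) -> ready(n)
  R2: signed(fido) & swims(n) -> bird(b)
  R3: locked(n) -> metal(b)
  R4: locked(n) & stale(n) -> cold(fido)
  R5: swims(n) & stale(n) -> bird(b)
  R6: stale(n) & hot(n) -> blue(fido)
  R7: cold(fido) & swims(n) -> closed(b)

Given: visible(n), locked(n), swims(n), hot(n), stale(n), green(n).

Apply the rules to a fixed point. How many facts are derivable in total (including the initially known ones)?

Round 1: R3 [locked(n) -> metal(b)]; R4 [locked(n) & stale(n) -> cold(fido)]; R5 [swims(n) & stale(n) -> bird(b)]; R6 [stale(n) & hot(n) -> blue(fido)]. New: metal(b), cold(fido), bird(b), blue(fido).
Round 2: R7 [cold(fido) & swims(n) -> closed(b)]. New: closed(b).
Round 3: R1 [closed(b) & bird(b) -> ready(n)]. New: ready(n).
Closure: {bird(b), blue(fido), closed(b), cold(fido), green(n), hot(n), locked(n), metal(b), ready(n), stale(n), swims(n), visible(n)} — 12 facts.

12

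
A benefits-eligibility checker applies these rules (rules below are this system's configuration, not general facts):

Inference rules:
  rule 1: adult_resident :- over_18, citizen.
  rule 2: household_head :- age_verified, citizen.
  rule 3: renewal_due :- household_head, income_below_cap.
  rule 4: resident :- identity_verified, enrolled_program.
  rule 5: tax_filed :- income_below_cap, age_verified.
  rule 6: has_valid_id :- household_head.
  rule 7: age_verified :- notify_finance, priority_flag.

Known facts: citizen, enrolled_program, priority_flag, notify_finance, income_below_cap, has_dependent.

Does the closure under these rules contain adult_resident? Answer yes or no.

no

Round 1: rule 7 [age_verified :- notify_finance, priority_flag.]. New: age_verified.
Round 2: rule 2 [household_head :- age_verified, citizen.]; rule 5 [tax_filed :- income_below_cap, age_verified.]. New: household_head, tax_filed.
Round 3: rule 3 [renewal_due :- household_head, income_below_cap.]; rule 6 [has_valid_id :- household_head.]. New: renewal_due, has_valid_id.
Fixed point reached. adult_resident is concluded only by rule 1; rule 1 needs over_18 (never derived).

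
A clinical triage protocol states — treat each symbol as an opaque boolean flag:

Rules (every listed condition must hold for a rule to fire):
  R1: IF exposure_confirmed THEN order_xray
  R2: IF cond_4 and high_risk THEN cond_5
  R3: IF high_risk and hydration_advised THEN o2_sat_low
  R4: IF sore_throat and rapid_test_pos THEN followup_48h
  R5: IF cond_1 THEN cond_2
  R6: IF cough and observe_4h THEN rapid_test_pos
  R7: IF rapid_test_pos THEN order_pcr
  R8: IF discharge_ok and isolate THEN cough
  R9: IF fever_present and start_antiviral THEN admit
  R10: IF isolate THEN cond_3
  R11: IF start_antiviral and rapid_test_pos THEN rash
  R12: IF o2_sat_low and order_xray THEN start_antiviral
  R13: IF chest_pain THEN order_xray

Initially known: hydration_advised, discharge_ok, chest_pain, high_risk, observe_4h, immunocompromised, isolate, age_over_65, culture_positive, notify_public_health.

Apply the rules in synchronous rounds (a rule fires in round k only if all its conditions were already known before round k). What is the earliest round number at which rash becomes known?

Round 1 — R3, R8, R10, R13, derive o2_sat_low, cough, cond_3, order_xray.
Round 2 — R6, R12, derive rapid_test_pos, start_antiviral.
Round 3 — R7, R11, derive order_pcr, rash.
rash first appears in round 3.

3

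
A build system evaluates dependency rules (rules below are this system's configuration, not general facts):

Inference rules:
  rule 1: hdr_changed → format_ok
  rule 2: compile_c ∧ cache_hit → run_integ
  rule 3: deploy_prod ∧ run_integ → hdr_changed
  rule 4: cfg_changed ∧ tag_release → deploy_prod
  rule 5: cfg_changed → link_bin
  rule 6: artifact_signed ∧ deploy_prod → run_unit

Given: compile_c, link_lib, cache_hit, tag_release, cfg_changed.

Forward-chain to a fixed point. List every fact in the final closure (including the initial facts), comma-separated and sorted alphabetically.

cache_hit, cfg_changed, compile_c, deploy_prod, format_ok, hdr_changed, link_bin, link_lib, run_integ, tag_release

Round 1 — rule 2, rule 4, rule 5, derive run_integ, deploy_prod, link_bin.
Round 2 — rule 3, derive hdr_changed.
Round 3 — rule 1, derive format_ok.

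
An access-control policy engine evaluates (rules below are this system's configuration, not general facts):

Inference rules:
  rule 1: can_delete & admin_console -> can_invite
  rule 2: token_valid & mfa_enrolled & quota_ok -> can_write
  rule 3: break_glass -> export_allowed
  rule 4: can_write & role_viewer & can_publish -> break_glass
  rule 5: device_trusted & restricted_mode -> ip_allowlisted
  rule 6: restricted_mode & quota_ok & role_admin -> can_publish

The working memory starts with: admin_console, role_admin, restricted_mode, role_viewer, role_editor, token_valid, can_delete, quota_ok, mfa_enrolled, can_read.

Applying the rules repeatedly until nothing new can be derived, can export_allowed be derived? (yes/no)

yes

Round 1: rule 1 [can_delete & admin_console -> can_invite]; rule 2 [token_valid & mfa_enrolled & quota_ok -> can_write]; rule 6 [restricted_mode & quota_ok & role_admin -> can_publish]. Adds can_invite, can_write, can_publish.
Round 2: rule 4 [can_write & role_viewer & can_publish -> break_glass]. Adds break_glass.
Round 3: rule 3 [break_glass -> export_allowed]. Adds export_allowed.
export_allowed appears in round 3, so it is derivable.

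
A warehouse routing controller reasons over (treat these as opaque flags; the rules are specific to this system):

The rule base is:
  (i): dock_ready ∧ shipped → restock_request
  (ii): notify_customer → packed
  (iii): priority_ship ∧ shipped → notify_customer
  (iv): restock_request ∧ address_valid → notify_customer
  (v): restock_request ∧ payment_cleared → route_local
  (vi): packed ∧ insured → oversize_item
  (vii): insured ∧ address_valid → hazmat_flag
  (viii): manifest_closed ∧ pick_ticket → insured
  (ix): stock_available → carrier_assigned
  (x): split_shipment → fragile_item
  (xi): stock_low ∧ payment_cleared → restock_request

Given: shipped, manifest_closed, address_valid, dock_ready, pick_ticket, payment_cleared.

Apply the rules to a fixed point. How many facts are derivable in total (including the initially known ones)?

13

Round 1 — (i), (viii), derive restock_request, insured.
Round 2 — (iv), (v), (vii), derive notify_customer, route_local, hazmat_flag.
Round 3 — (ii), derive packed.
Round 4 — (vi), derive oversize_item.
Closure: {address_valid, dock_ready, hazmat_flag, insured, manifest_closed, notify_customer, oversize_item, packed, payment_cleared, pick_ticket, restock_request, route_local, shipped} — 13 facts.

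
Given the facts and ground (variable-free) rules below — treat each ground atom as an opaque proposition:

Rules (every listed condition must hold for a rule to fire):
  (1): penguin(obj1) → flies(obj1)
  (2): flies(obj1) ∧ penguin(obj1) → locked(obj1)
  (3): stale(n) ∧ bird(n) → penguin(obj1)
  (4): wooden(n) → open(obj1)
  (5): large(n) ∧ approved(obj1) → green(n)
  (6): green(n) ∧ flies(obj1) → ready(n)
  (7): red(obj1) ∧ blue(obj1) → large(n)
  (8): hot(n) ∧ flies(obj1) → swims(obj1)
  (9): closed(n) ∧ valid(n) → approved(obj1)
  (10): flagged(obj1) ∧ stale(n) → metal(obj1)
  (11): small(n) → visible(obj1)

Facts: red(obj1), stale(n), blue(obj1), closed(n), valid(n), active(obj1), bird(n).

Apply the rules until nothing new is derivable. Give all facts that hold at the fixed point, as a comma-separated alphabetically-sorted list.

active(obj1), approved(obj1), bird(n), blue(obj1), closed(n), flies(obj1), green(n), large(n), locked(obj1), penguin(obj1), ready(n), red(obj1), stale(n), valid(n)

Round 1: (3) [stale(n) ∧ bird(n) → penguin(obj1)]; (7) [red(obj1) ∧ blue(obj1) → large(n)]; (9) [closed(n) ∧ valid(n) → approved(obj1)]. New: penguin(obj1), large(n), approved(obj1).
Round 2: (1) [penguin(obj1) → flies(obj1)]; (5) [large(n) ∧ approved(obj1) → green(n)]. New: flies(obj1), green(n).
Round 3: (2) [flies(obj1) ∧ penguin(obj1) → locked(obj1)]; (6) [green(n) ∧ flies(obj1) → ready(n)]. New: locked(obj1), ready(n).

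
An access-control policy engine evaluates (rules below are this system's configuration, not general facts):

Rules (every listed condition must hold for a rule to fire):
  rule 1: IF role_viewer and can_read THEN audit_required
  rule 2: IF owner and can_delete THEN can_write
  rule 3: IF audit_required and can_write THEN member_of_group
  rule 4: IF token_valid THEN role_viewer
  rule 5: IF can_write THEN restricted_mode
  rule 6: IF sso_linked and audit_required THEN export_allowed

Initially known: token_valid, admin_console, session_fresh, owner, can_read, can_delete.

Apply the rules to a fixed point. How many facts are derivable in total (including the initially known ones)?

11

Round 1 — rule 2, rule 4, derive can_write, role_viewer.
Round 2 — rule 1, rule 5, derive audit_required, restricted_mode.
Round 3 — rule 3, derive member_of_group.
Closure: {admin_console, audit_required, can_delete, can_read, can_write, member_of_group, owner, restricted_mode, role_viewer, session_fresh, token_valid} — 11 facts.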